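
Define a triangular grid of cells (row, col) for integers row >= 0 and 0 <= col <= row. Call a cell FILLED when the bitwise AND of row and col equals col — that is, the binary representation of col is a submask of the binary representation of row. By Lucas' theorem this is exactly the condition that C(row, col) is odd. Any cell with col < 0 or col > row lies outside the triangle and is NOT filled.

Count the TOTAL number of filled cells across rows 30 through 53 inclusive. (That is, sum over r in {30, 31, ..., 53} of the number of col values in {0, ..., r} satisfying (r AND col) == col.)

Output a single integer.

Answer: 270

Derivation:
r30=11110 pc4: +16 =16
r31=11111 pc5: +32 =48
r32=100000 pc1: +2 =50
r33=100001 pc2: +4 =54
r34=100010 pc2: +4 =58
r35=100011 pc3: +8 =66
r36=100100 pc2: +4 =70
r37=100101 pc3: +8 =78
r38=100110 pc3: +8 =86
r39=100111 pc4: +16 =102
r40=101000 pc2: +4 =106
r41=101001 pc3: +8 =114
r42=101010 pc3: +8 =122
r43=101011 pc4: +16 =138
r44=101100 pc3: +8 =146
r45=101101 pc4: +16 =162
r46=101110 pc4: +16 =178
r47=101111 pc5: +32 =210
r48=110000 pc2: +4 =214
r49=110001 pc3: +8 =222
r50=110010 pc3: +8 =230
r51=110011 pc4: +16 =246
r52=110100 pc3: +8 =254
r53=110101 pc4: +16 =270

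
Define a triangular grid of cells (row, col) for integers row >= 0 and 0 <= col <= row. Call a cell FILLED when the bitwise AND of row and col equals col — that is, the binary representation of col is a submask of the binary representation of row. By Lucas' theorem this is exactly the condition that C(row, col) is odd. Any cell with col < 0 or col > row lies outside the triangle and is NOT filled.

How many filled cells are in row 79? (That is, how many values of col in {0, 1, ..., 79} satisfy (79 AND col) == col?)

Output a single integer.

79 in binary = 1001111
popcount(79) = number of 1-bits in 1001111 = 5
A col c satisfies (79 AND c) == c iff every set bit of c is also set in 79; each of the 5 set bits of 79 can independently be on or off in c.
count = 2^5 = 32

Answer: 32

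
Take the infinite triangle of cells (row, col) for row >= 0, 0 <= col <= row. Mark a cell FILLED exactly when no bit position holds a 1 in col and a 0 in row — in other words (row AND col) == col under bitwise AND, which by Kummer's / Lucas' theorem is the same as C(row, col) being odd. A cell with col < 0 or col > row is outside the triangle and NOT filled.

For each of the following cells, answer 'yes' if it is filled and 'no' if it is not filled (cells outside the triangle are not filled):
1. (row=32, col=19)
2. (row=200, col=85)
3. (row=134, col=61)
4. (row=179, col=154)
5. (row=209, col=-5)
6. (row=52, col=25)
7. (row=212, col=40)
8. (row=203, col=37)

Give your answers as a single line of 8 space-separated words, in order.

(32,19): row=0b100000, col=0b10011, row AND col = 0b0 = 0; 0 != 19 -> empty
(200,85): row=0b11001000, col=0b1010101, row AND col = 0b1000000 = 64; 64 != 85 -> empty
(134,61): row=0b10000110, col=0b111101, row AND col = 0b100 = 4; 4 != 61 -> empty
(179,154): row=0b10110011, col=0b10011010, row AND col = 0b10010010 = 146; 146 != 154 -> empty
(209,-5): col outside [0, 209] -> not filled
(52,25): row=0b110100, col=0b11001, row AND col = 0b10000 = 16; 16 != 25 -> empty
(212,40): row=0b11010100, col=0b101000, row AND col = 0b0 = 0; 0 != 40 -> empty
(203,37): row=0b11001011, col=0b100101, row AND col = 0b1 = 1; 1 != 37 -> empty

Answer: no no no no no no no no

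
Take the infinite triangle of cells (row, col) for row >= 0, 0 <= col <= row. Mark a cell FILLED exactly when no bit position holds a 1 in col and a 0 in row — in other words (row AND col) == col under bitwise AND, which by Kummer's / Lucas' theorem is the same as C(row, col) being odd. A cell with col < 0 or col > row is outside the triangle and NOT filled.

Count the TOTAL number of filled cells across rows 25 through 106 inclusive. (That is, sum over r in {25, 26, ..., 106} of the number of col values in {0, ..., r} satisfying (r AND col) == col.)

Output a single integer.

Answer: 1224

Derivation:
r25=11001 pc3: +8 =8
r26=11010 pc3: +8 =16
r27=11011 pc4: +16 =32
r28=11100 pc3: +8 =40
r29=11101 pc4: +16 =56
r30=11110 pc4: +16 =72
r31=11111 pc5: +32 =104
r32=100000 pc1: +2 =106
r33=100001 pc2: +4 =110
r34=100010 pc2: +4 =114
r35=100011 pc3: +8 =122
r36=100100 pc2: +4 =126
r37=100101 pc3: +8 =134
r38=100110 pc3: +8 =142
r39=100111 pc4: +16 =158
r40=101000 pc2: +4 =162
r41=101001 pc3: +8 =170
r42=101010 pc3: +8 =178
r43=101011 pc4: +16 =194
r44=101100 pc3: +8 =202
r45=101101 pc4: +16 =218
r46=101110 pc4: +16 =234
r47=101111 pc5: +32 =266
r48=110000 pc2: +4 =270
r49=110001 pc3: +8 =278
r50=110010 pc3: +8 =286
r51=110011 pc4: +16 =302
r52=110100 pc3: +8 =310
r53=110101 pc4: +16 =326
r54=110110 pc4: +16 =342
r55=110111 pc5: +32 =374
r56=111000 pc3: +8 =382
r57=111001 pc4: +16 =398
r58=111010 pc4: +16 =414
r59=111011 pc5: +32 =446
r60=111100 pc4: +16 =462
r61=111101 pc5: +32 =494
r62=111110 pc5: +32 =526
r63=111111 pc6: +64 =590
r64=1000000 pc1: +2 =592
r65=1000001 pc2: +4 =596
r66=1000010 pc2: +4 =600
r67=1000011 pc3: +8 =608
r68=1000100 pc2: +4 =612
r69=1000101 pc3: +8 =620
r70=1000110 pc3: +8 =628
r71=1000111 pc4: +16 =644
r72=1001000 pc2: +4 =648
r73=1001001 pc3: +8 =656
r74=1001010 pc3: +8 =664
r75=1001011 pc4: +16 =680
r76=1001100 pc3: +8 =688
r77=1001101 pc4: +16 =704
r78=1001110 pc4: +16 =720
r79=1001111 pc5: +32 =752
r80=1010000 pc2: +4 =756
r81=1010001 pc3: +8 =764
r82=1010010 pc3: +8 =772
r83=1010011 pc4: +16 =788
r84=1010100 pc3: +8 =796
r85=1010101 pc4: +16 =812
r86=1010110 pc4: +16 =828
r87=1010111 pc5: +32 =860
r88=1011000 pc3: +8 =868
r89=1011001 pc4: +16 =884
r90=1011010 pc4: +16 =900
r91=1011011 pc5: +32 =932
r92=1011100 pc4: +16 =948
r93=1011101 pc5: +32 =980
r94=1011110 pc5: +32 =1012
r95=1011111 pc6: +64 =1076
r96=1100000 pc2: +4 =1080
r97=1100001 pc3: +8 =1088
r98=1100010 pc3: +8 =1096
r99=1100011 pc4: +16 =1112
r100=1100100 pc3: +8 =1120
r101=1100101 pc4: +16 =1136
r102=1100110 pc4: +16 =1152
r103=1100111 pc5: +32 =1184
r104=1101000 pc3: +8 =1192
r105=1101001 pc4: +16 =1208
r106=1101010 pc4: +16 =1224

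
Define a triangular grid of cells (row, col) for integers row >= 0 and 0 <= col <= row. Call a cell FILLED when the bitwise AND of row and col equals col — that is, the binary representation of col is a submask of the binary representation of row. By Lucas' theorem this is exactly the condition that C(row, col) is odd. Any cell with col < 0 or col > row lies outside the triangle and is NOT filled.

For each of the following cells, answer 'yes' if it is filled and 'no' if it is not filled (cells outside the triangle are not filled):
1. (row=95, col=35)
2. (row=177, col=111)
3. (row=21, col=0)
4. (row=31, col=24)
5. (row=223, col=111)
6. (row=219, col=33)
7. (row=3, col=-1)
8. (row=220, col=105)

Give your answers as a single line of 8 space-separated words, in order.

Answer: no no yes yes no no no no

Derivation:
(95,35): row=0b1011111, col=0b100011, row AND col = 0b11 = 3; 3 != 35 -> empty
(177,111): row=0b10110001, col=0b1101111, row AND col = 0b100001 = 33; 33 != 111 -> empty
(21,0): row=0b10101, col=0b0, row AND col = 0b0 = 0; 0 == 0 -> filled
(31,24): row=0b11111, col=0b11000, row AND col = 0b11000 = 24; 24 == 24 -> filled
(223,111): row=0b11011111, col=0b1101111, row AND col = 0b1001111 = 79; 79 != 111 -> empty
(219,33): row=0b11011011, col=0b100001, row AND col = 0b1 = 1; 1 != 33 -> empty
(3,-1): col outside [0, 3] -> not filled
(220,105): row=0b11011100, col=0b1101001, row AND col = 0b1001000 = 72; 72 != 105 -> empty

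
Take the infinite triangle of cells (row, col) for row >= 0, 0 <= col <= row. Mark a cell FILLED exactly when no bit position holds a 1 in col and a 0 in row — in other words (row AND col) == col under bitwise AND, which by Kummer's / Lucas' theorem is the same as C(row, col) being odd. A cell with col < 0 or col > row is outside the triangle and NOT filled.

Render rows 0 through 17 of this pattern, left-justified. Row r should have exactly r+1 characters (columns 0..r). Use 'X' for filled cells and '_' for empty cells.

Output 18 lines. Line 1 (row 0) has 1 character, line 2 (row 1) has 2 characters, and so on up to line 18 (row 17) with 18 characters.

Answer: X
XX
X_X
XXXX
X___X
XX__XX
X_X_X_X
XXXXXXXX
X_______X
XX______XX
X_X_____X_X
XXXX____XXXX
X___X___X___X
XX__XX__XX__XX
X_X_X_X_X_X_X_X
XXXXXXXXXXXXXXXX
X_______________X
XX______________XX

Derivation:
r0=0: X
r1=1: XX
r2=10: X_X
r3=11: XXXX
r4=100: X___X
r5=101: XX__XX
r6=110: X_X_X_X
r7=111: XXXXXXXX
r8=1000: X_______X
r9=1001: XX______XX
r10=1010: X_X_____X_X
r11=1011: XXXX____XXXX
r12=1100: X___X___X___X
r13=1101: XX__XX__XX__XX
r14=1110: X_X_X_X_X_X_X_X
r15=1111: XXXXXXXXXXXXXXXX
r16=10000: X_______________X
r17=10001: XX______________XX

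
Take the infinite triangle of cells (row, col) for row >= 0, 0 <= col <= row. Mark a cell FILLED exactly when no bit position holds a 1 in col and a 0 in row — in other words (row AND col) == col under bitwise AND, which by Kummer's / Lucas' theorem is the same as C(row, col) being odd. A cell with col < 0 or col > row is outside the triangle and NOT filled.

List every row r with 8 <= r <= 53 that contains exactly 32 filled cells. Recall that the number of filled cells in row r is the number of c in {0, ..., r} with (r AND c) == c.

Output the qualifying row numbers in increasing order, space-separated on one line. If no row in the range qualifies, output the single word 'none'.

Row r has 2^popcount(r) filled cells, so we need popcount(r) = log2(32) = 5.
Scan r = 8..53 and keep those with exactly 5 one-bits:
r=8=1000 popcount=1 -> skip
r=9=1001 popcount=2 -> skip
r=10=1010 popcount=2 -> skip
r=11=1011 popcount=3 -> skip
r=12=1100 popcount=2 -> skip
r=13=1101 popcount=3 -> skip
r=14=1110 popcount=3 -> skip
r=15=1111 popcount=4 -> skip
r=16=10000 popcount=1 -> skip
r=17=10001 popcount=2 -> skip
r=18=10010 popcount=2 -> skip
r=19=10011 popcount=3 -> skip
r=20=10100 popcount=2 -> skip
r=21=10101 popcount=3 -> skip
r=22=10110 popcount=3 -> skip
r=23=10111 popcount=4 -> skip
r=24=11000 popcount=2 -> skip
r=25=11001 popcount=3 -> skip
r=26=11010 popcount=3 -> skip
r=27=11011 popcount=4 -> skip
r=28=11100 popcount=3 -> skip
r=29=11101 popcount=4 -> skip
r=30=11110 popcount=4 -> skip
r=31=11111 popcount=5 -> KEEP
r=32=100000 popcount=1 -> skip
r=33=100001 popcount=2 -> skip
r=34=100010 popcount=2 -> skip
r=35=100011 popcount=3 -> skip
r=36=100100 popcount=2 -> skip
r=37=100101 popcount=3 -> skip
r=38=100110 popcount=3 -> skip
r=39=100111 popcount=4 -> skip
r=40=101000 popcount=2 -> skip
r=41=101001 popcount=3 -> skip
r=42=101010 popcount=3 -> skip
r=43=101011 popcount=4 -> skip
r=44=101100 popcount=3 -> skip
r=45=101101 popcount=4 -> skip
r=46=101110 popcount=4 -> skip
r=47=101111 popcount=5 -> KEEP
r=48=110000 popcount=2 -> skip
r=49=110001 popcount=3 -> skip
r=50=110010 popcount=3 -> skip
r=51=110011 popcount=4 -> skip
r=52=110100 popcount=3 -> skip
r=53=110101 popcount=4 -> skip
Kept rows: 31 47

Answer: 31 47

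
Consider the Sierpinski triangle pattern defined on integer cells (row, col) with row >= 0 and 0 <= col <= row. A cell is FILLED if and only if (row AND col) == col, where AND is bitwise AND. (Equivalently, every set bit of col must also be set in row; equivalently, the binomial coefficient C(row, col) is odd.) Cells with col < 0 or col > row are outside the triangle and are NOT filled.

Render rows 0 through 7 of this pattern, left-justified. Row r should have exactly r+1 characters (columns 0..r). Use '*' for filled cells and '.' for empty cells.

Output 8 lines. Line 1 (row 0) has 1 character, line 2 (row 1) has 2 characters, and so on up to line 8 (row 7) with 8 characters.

r0=0: *
r1=1: **
r2=10: *.*
r3=11: ****
r4=100: *...*
r5=101: **..**
r6=110: *.*.*.*
r7=111: ********

Answer: *
**
*.*
****
*...*
**..**
*.*.*.*
********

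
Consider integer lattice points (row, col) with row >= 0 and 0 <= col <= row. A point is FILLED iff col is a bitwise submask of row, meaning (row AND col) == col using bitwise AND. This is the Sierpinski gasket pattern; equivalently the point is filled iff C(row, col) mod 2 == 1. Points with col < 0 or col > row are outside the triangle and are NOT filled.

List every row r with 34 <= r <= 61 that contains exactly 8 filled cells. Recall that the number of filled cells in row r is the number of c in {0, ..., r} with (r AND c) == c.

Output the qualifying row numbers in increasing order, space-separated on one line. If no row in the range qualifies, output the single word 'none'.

Answer: 35 37 38 41 42 44 49 50 52 56

Derivation:
Row r has 2^popcount(r) filled cells, so we need popcount(r) = log2(8) = 3.
Scan r = 34..61 and keep those with exactly 3 one-bits:
r=34=100010 popcount=2 -> skip
r=35=100011 popcount=3 -> KEEP
r=36=100100 popcount=2 -> skip
r=37=100101 popcount=3 -> KEEP
r=38=100110 popcount=3 -> KEEP
r=39=100111 popcount=4 -> skip
r=40=101000 popcount=2 -> skip
r=41=101001 popcount=3 -> KEEP
r=42=101010 popcount=3 -> KEEP
r=43=101011 popcount=4 -> skip
r=44=101100 popcount=3 -> KEEP
r=45=101101 popcount=4 -> skip
r=46=101110 popcount=4 -> skip
r=47=101111 popcount=5 -> skip
r=48=110000 popcount=2 -> skip
r=49=110001 popcount=3 -> KEEP
r=50=110010 popcount=3 -> KEEP
r=51=110011 popcount=4 -> skip
r=52=110100 popcount=3 -> KEEP
r=53=110101 popcount=4 -> skip
r=54=110110 popcount=4 -> skip
r=55=110111 popcount=5 -> skip
r=56=111000 popcount=3 -> KEEP
r=57=111001 popcount=4 -> skip
r=58=111010 popcount=4 -> skip
r=59=111011 popcount=5 -> skip
r=60=111100 popcount=4 -> skip
r=61=111101 popcount=5 -> skip
Kept rows: 35 37 38 41 42 44 49 50 52 56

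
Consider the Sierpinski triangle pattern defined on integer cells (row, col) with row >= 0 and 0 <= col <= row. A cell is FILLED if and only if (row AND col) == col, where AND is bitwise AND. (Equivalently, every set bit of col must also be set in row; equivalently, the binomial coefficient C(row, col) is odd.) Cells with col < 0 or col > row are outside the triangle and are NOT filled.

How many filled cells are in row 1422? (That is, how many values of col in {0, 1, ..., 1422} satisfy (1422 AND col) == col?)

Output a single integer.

Answer: 64

Derivation:
1422 in binary = 10110001110
popcount(1422) = number of 1-bits in 10110001110 = 6
A col c satisfies (1422 AND c) == c iff every set bit of c is also set in 1422; each of the 6 set bits of 1422 can independently be on or off in c.
count = 2^6 = 64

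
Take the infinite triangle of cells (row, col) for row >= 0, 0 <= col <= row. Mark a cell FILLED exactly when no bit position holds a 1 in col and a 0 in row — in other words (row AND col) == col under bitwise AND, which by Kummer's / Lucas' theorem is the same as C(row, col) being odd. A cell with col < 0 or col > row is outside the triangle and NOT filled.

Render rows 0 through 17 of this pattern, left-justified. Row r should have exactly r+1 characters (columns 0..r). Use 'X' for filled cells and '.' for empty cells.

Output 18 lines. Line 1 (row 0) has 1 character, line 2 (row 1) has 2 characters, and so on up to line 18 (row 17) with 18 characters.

Answer: X
XX
X.X
XXXX
X...X
XX..XX
X.X.X.X
XXXXXXXX
X.......X
XX......XX
X.X.....X.X
XXXX....XXXX
X...X...X...X
XX..XX..XX..XX
X.X.X.X.X.X.X.X
XXXXXXXXXXXXXXXX
X...............X
XX..............XX

Derivation:
r0=0: X
r1=1: XX
r2=10: X.X
r3=11: XXXX
r4=100: X...X
r5=101: XX..XX
r6=110: X.X.X.X
r7=111: XXXXXXXX
r8=1000: X.......X
r9=1001: XX......XX
r10=1010: X.X.....X.X
r11=1011: XXXX....XXXX
r12=1100: X...X...X...X
r13=1101: XX..XX..XX..XX
r14=1110: X.X.X.X.X.X.X.X
r15=1111: XXXXXXXXXXXXXXXX
r16=10000: X...............X
r17=10001: XX..............XX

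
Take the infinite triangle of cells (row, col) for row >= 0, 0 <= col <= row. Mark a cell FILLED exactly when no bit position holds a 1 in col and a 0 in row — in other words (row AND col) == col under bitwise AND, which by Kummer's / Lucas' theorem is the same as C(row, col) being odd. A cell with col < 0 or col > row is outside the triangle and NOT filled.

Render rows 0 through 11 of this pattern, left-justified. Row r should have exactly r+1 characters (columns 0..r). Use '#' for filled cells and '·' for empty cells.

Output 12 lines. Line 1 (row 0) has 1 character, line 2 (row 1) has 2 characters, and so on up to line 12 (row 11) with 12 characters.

Answer: #
##
#·#
####
#···#
##··##
#·#·#·#
########
#·······#
##······##
#·#·····#·#
####····####

Derivation:
r0=0: #
r1=1: ##
r2=10: #·#
r3=11: ####
r4=100: #···#
r5=101: ##··##
r6=110: #·#·#·#
r7=111: ########
r8=1000: #·······#
r9=1001: ##······##
r10=1010: #·#·····#·#
r11=1011: ####····####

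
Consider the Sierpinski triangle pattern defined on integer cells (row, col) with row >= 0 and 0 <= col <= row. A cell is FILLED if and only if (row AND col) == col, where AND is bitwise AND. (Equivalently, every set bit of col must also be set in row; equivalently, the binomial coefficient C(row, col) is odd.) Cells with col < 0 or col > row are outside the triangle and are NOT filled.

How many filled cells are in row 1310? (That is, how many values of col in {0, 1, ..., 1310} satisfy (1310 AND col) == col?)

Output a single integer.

1310 in binary = 10100011110
popcount(1310) = number of 1-bits in 10100011110 = 6
A col c satisfies (1310 AND c) == c iff every set bit of c is also set in 1310; each of the 6 set bits of 1310 can independently be on or off in c.
count = 2^6 = 64

Answer: 64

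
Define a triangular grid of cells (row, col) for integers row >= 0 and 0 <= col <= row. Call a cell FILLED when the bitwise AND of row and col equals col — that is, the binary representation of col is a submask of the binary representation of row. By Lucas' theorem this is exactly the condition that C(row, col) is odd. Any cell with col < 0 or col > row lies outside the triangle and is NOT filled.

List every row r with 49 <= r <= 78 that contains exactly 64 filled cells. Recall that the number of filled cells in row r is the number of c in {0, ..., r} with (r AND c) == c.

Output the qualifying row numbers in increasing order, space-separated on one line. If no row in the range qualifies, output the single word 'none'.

Row r has 2^popcount(r) filled cells, so we need popcount(r) = log2(64) = 6.
Scan r = 49..78 and keep those with exactly 6 one-bits:
r=49=110001 popcount=3 -> skip
r=50=110010 popcount=3 -> skip
r=51=110011 popcount=4 -> skip
r=52=110100 popcount=3 -> skip
r=53=110101 popcount=4 -> skip
r=54=110110 popcount=4 -> skip
r=55=110111 popcount=5 -> skip
r=56=111000 popcount=3 -> skip
r=57=111001 popcount=4 -> skip
r=58=111010 popcount=4 -> skip
r=59=111011 popcount=5 -> skip
r=60=111100 popcount=4 -> skip
r=61=111101 popcount=5 -> skip
r=62=111110 popcount=5 -> skip
r=63=111111 popcount=6 -> KEEP
r=64=1000000 popcount=1 -> skip
r=65=1000001 popcount=2 -> skip
r=66=1000010 popcount=2 -> skip
r=67=1000011 popcount=3 -> skip
r=68=1000100 popcount=2 -> skip
r=69=1000101 popcount=3 -> skip
r=70=1000110 popcount=3 -> skip
r=71=1000111 popcount=4 -> skip
r=72=1001000 popcount=2 -> skip
r=73=1001001 popcount=3 -> skip
r=74=1001010 popcount=3 -> skip
r=75=1001011 popcount=4 -> skip
r=76=1001100 popcount=3 -> skip
r=77=1001101 popcount=4 -> skip
r=78=1001110 popcount=4 -> skip
Kept rows: 63

Answer: 63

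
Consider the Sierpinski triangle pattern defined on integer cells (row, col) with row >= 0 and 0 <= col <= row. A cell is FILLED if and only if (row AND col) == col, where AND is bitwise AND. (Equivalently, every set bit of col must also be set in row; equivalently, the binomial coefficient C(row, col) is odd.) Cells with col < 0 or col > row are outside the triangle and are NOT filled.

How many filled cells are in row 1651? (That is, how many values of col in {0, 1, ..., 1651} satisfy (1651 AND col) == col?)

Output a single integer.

Answer: 128

Derivation:
1651 in binary = 11001110011
popcount(1651) = number of 1-bits in 11001110011 = 7
A col c satisfies (1651 AND c) == c iff every set bit of c is also set in 1651; each of the 7 set bits of 1651 can independently be on or off in c.
count = 2^7 = 128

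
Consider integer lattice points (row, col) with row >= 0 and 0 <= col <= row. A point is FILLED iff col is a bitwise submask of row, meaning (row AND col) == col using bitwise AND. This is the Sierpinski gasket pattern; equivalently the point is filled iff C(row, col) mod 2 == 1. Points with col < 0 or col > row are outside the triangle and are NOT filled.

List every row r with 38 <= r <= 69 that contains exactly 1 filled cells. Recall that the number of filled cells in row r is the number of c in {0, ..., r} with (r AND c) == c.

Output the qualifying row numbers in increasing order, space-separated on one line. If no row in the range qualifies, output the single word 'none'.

Answer: none

Derivation:
Row r has 2^popcount(r) filled cells, so we need popcount(r) = log2(1) = 0.
Scan r = 38..69 and keep those with exactly 0 one-bits:
r=38=100110 popcount=3 -> skip
r=39=100111 popcount=4 -> skip
r=40=101000 popcount=2 -> skip
r=41=101001 popcount=3 -> skip
r=42=101010 popcount=3 -> skip
r=43=101011 popcount=4 -> skip
r=44=101100 popcount=3 -> skip
r=45=101101 popcount=4 -> skip
r=46=101110 popcount=4 -> skip
r=47=101111 popcount=5 -> skip
r=48=110000 popcount=2 -> skip
r=49=110001 popcount=3 -> skip
r=50=110010 popcount=3 -> skip
r=51=110011 popcount=4 -> skip
r=52=110100 popcount=3 -> skip
r=53=110101 popcount=4 -> skip
r=54=110110 popcount=4 -> skip
r=55=110111 popcount=5 -> skip
r=56=111000 popcount=3 -> skip
r=57=111001 popcount=4 -> skip
r=58=111010 popcount=4 -> skip
r=59=111011 popcount=5 -> skip
r=60=111100 popcount=4 -> skip
r=61=111101 popcount=5 -> skip
r=62=111110 popcount=5 -> skip
r=63=111111 popcount=6 -> skip
r=64=1000000 popcount=1 -> skip
r=65=1000001 popcount=2 -> skip
r=66=1000010 popcount=2 -> skip
r=67=1000011 popcount=3 -> skip
r=68=1000100 popcount=2 -> skip
r=69=1000101 popcount=3 -> skip
Kept rows: none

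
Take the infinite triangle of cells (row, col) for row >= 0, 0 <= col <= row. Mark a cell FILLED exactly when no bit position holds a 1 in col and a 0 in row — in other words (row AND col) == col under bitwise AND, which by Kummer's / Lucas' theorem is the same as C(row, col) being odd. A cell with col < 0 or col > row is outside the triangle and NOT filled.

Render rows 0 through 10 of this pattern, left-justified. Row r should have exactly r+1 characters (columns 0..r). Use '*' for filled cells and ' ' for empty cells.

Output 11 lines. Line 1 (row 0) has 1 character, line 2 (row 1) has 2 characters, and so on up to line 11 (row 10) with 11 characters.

r0=0: *
r1=1: **
r2=10: * *
r3=11: ****
r4=100: *   *
r5=101: **  **
r6=110: * * * *
r7=111: ********
r8=1000: *       *
r9=1001: **      **
r10=1010: * *     * *

Answer: *
**
* *
****
*   *
**  **
* * * *
********
*       *
**      **
* *     * *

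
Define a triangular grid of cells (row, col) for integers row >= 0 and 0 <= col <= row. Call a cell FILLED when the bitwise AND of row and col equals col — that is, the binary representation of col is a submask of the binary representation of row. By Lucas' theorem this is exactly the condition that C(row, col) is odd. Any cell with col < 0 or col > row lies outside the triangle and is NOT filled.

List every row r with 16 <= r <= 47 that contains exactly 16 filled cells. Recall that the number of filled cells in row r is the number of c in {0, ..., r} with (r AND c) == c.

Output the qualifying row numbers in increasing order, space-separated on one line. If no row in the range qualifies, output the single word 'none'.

Row r has 2^popcount(r) filled cells, so we need popcount(r) = log2(16) = 4.
Scan r = 16..47 and keep those with exactly 4 one-bits:
r=16=10000 popcount=1 -> skip
r=17=10001 popcount=2 -> skip
r=18=10010 popcount=2 -> skip
r=19=10011 popcount=3 -> skip
r=20=10100 popcount=2 -> skip
r=21=10101 popcount=3 -> skip
r=22=10110 popcount=3 -> skip
r=23=10111 popcount=4 -> KEEP
r=24=11000 popcount=2 -> skip
r=25=11001 popcount=3 -> skip
r=26=11010 popcount=3 -> skip
r=27=11011 popcount=4 -> KEEP
r=28=11100 popcount=3 -> skip
r=29=11101 popcount=4 -> KEEP
r=30=11110 popcount=4 -> KEEP
r=31=11111 popcount=5 -> skip
r=32=100000 popcount=1 -> skip
r=33=100001 popcount=2 -> skip
r=34=100010 popcount=2 -> skip
r=35=100011 popcount=3 -> skip
r=36=100100 popcount=2 -> skip
r=37=100101 popcount=3 -> skip
r=38=100110 popcount=3 -> skip
r=39=100111 popcount=4 -> KEEP
r=40=101000 popcount=2 -> skip
r=41=101001 popcount=3 -> skip
r=42=101010 popcount=3 -> skip
r=43=101011 popcount=4 -> KEEP
r=44=101100 popcount=3 -> skip
r=45=101101 popcount=4 -> KEEP
r=46=101110 popcount=4 -> KEEP
r=47=101111 popcount=5 -> skip
Kept rows: 23 27 29 30 39 43 45 46

Answer: 23 27 29 30 39 43 45 46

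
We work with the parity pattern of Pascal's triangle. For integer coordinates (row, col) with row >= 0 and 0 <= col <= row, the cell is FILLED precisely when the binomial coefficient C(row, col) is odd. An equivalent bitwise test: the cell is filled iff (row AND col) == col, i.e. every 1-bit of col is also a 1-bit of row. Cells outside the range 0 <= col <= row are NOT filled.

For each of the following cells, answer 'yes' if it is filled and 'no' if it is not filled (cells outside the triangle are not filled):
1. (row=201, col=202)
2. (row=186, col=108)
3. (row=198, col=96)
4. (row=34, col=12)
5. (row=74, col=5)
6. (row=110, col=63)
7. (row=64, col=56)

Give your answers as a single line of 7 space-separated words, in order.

Answer: no no no no no no no

Derivation:
(201,202): col outside [0, 201] -> not filled
(186,108): row=0b10111010, col=0b1101100, row AND col = 0b101000 = 40; 40 != 108 -> empty
(198,96): row=0b11000110, col=0b1100000, row AND col = 0b1000000 = 64; 64 != 96 -> empty
(34,12): row=0b100010, col=0b1100, row AND col = 0b0 = 0; 0 != 12 -> empty
(74,5): row=0b1001010, col=0b101, row AND col = 0b0 = 0; 0 != 5 -> empty
(110,63): row=0b1101110, col=0b111111, row AND col = 0b101110 = 46; 46 != 63 -> empty
(64,56): row=0b1000000, col=0b111000, row AND col = 0b0 = 0; 0 != 56 -> empty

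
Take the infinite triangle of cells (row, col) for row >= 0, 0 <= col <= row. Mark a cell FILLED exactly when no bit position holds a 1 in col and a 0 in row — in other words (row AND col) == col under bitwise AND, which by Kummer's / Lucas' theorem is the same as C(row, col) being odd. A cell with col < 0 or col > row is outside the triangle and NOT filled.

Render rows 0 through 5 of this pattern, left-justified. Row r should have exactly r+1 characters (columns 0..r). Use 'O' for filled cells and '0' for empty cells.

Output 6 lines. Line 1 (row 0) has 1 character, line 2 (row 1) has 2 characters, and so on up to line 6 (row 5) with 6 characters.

r0=0: O
r1=1: OO
r2=10: O0O
r3=11: OOOO
r4=100: O000O
r5=101: OO00OO

Answer: O
OO
O0O
OOOO
O000O
OO00OO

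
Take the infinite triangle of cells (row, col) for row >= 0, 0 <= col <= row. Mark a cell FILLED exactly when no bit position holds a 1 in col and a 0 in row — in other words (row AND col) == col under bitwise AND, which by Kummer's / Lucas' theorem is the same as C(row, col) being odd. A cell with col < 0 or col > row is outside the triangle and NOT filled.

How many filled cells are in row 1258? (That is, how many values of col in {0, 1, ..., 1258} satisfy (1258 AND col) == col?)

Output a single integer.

1258 in binary = 10011101010
popcount(1258) = number of 1-bits in 10011101010 = 6
A col c satisfies (1258 AND c) == c iff every set bit of c is also set in 1258; each of the 6 set bits of 1258 can independently be on or off in c.
count = 2^6 = 64

Answer: 64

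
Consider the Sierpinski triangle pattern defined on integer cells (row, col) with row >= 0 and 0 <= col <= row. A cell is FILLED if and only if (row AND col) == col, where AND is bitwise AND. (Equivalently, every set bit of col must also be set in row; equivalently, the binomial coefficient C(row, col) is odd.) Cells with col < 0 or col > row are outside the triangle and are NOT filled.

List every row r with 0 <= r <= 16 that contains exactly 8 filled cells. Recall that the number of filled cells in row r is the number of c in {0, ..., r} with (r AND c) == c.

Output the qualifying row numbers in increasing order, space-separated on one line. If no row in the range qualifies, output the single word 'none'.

Answer: 7 11 13 14

Derivation:
Row r has 2^popcount(r) filled cells, so we need popcount(r) = log2(8) = 3.
Scan r = 0..16 and keep those with exactly 3 one-bits:
r=0=0 popcount=0 -> skip
r=1=1 popcount=1 -> skip
r=2=10 popcount=1 -> skip
r=3=11 popcount=2 -> skip
r=4=100 popcount=1 -> skip
r=5=101 popcount=2 -> skip
r=6=110 popcount=2 -> skip
r=7=111 popcount=3 -> KEEP
r=8=1000 popcount=1 -> skip
r=9=1001 popcount=2 -> skip
r=10=1010 popcount=2 -> skip
r=11=1011 popcount=3 -> KEEP
r=12=1100 popcount=2 -> skip
r=13=1101 popcount=3 -> KEEP
r=14=1110 popcount=3 -> KEEP
r=15=1111 popcount=4 -> skip
r=16=10000 popcount=1 -> skip
Kept rows: 7 11 13 14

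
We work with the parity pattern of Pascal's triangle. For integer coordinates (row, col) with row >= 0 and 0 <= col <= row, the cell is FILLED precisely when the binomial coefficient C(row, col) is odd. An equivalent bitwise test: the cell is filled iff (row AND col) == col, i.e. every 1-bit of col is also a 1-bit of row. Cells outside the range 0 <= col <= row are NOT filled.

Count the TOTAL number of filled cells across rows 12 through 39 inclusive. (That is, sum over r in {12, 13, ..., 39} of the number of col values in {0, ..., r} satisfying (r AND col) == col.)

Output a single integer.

r12=1100 pc2: +4 =4
r13=1101 pc3: +8 =12
r14=1110 pc3: +8 =20
r15=1111 pc4: +16 =36
r16=10000 pc1: +2 =38
r17=10001 pc2: +4 =42
r18=10010 pc2: +4 =46
r19=10011 pc3: +8 =54
r20=10100 pc2: +4 =58
r21=10101 pc3: +8 =66
r22=10110 pc3: +8 =74
r23=10111 pc4: +16 =90
r24=11000 pc2: +4 =94
r25=11001 pc3: +8 =102
r26=11010 pc3: +8 =110
r27=11011 pc4: +16 =126
r28=11100 pc3: +8 =134
r29=11101 pc4: +16 =150
r30=11110 pc4: +16 =166
r31=11111 pc5: +32 =198
r32=100000 pc1: +2 =200
r33=100001 pc2: +4 =204
r34=100010 pc2: +4 =208
r35=100011 pc3: +8 =216
r36=100100 pc2: +4 =220
r37=100101 pc3: +8 =228
r38=100110 pc3: +8 =236
r39=100111 pc4: +16 =252

Answer: 252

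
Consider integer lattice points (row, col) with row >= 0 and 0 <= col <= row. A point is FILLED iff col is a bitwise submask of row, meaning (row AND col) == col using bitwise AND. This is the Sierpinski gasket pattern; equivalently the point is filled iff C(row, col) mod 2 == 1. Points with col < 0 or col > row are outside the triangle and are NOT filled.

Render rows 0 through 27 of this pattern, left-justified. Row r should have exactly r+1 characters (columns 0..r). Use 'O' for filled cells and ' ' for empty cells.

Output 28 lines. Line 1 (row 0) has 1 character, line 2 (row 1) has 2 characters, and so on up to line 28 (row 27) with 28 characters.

Answer: O
OO
O O
OOOO
O   O
OO  OO
O O O O
OOOOOOOO
O       O
OO      OO
O O     O O
OOOO    OOOO
O   O   O   O
OO  OO  OO  OO
O O O O O O O O
OOOOOOOOOOOOOOOO
O               O
OO              OO
O O             O O
OOOO            OOOO
O   O           O   O
OO  OO          OO  OO
O O O O         O O O O
OOOOOOOO        OOOOOOOO
O       O       O       O
OO      OO      OO      OO
O O     O O     O O     O O
OOOO    OOOO    OOOO    OOOO

Derivation:
r0=0: O
r1=1: OO
r2=10: O O
r3=11: OOOO
r4=100: O   O
r5=101: OO  OO
r6=110: O O O O
r7=111: OOOOOOOO
r8=1000: O       O
r9=1001: OO      OO
r10=1010: O O     O O
r11=1011: OOOO    OOOO
r12=1100: O   O   O   O
r13=1101: OO  OO  OO  OO
r14=1110: O O O O O O O O
r15=1111: OOOOOOOOOOOOOOOO
r16=10000: O               O
r17=10001: OO              OO
r18=10010: O O             O O
r19=10011: OOOO            OOOO
r20=10100: O   O           O   O
r21=10101: OO  OO          OO  OO
r22=10110: O O O O         O O O O
r23=10111: OOOOOOOO        OOOOOOOO
r24=11000: O       O       O       O
r25=11001: OO      OO      OO      OO
r26=11010: O O     O O     O O     O O
r27=11011: OOOO    OOOO    OOOO    OOOO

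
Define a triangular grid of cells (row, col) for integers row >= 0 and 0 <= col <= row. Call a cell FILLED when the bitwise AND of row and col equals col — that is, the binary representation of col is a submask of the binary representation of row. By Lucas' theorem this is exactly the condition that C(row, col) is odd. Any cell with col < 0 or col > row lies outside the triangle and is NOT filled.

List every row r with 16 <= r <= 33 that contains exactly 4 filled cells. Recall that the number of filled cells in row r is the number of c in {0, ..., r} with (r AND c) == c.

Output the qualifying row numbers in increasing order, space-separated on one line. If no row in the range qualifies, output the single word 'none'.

Answer: 17 18 20 24 33

Derivation:
Row r has 2^popcount(r) filled cells, so we need popcount(r) = log2(4) = 2.
Scan r = 16..33 and keep those with exactly 2 one-bits:
r=16=10000 popcount=1 -> skip
r=17=10001 popcount=2 -> KEEP
r=18=10010 popcount=2 -> KEEP
r=19=10011 popcount=3 -> skip
r=20=10100 popcount=2 -> KEEP
r=21=10101 popcount=3 -> skip
r=22=10110 popcount=3 -> skip
r=23=10111 popcount=4 -> skip
r=24=11000 popcount=2 -> KEEP
r=25=11001 popcount=3 -> skip
r=26=11010 popcount=3 -> skip
r=27=11011 popcount=4 -> skip
r=28=11100 popcount=3 -> skip
r=29=11101 popcount=4 -> skip
r=30=11110 popcount=4 -> skip
r=31=11111 popcount=5 -> skip
r=32=100000 popcount=1 -> skip
r=33=100001 popcount=2 -> KEEP
Kept rows: 17 18 20 24 33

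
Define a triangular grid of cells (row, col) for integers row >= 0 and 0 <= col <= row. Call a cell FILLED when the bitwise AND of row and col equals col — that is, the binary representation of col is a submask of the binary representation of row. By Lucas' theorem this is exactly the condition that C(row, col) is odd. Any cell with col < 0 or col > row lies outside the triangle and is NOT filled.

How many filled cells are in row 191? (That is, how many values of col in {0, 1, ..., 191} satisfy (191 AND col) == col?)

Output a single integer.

Answer: 128

Derivation:
191 in binary = 10111111
popcount(191) = number of 1-bits in 10111111 = 7
A col c satisfies (191 AND c) == c iff every set bit of c is also set in 191; each of the 7 set bits of 191 can independently be on or off in c.
count = 2^7 = 128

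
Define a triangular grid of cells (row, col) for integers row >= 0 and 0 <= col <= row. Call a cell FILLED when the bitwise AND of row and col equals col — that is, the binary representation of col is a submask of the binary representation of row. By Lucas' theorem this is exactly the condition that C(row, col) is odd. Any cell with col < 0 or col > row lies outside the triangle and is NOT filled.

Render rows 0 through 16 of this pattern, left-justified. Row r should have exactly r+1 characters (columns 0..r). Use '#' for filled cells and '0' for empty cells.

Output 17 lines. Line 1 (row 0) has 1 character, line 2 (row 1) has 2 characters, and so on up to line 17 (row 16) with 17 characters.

Answer: #
##
#0#
####
#000#
##00##
#0#0#0#
########
#0000000#
##000000##
#0#00000#0#
####0000####
#000#000#000#
##00##00##00##
#0#0#0#0#0#0#0#
################
#000000000000000#

Derivation:
r0=0: #
r1=1: ##
r2=10: #0#
r3=11: ####
r4=100: #000#
r5=101: ##00##
r6=110: #0#0#0#
r7=111: ########
r8=1000: #0000000#
r9=1001: ##000000##
r10=1010: #0#00000#0#
r11=1011: ####0000####
r12=1100: #000#000#000#
r13=1101: ##00##00##00##
r14=1110: #0#0#0#0#0#0#0#
r15=1111: ################
r16=10000: #000000000000000#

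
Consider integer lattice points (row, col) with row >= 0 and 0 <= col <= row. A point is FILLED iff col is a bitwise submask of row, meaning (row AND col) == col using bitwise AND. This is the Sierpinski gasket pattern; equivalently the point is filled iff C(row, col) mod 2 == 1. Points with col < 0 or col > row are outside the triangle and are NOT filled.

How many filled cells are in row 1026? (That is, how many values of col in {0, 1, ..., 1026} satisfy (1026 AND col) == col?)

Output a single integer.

1026 in binary = 10000000010
popcount(1026) = number of 1-bits in 10000000010 = 2
A col c satisfies (1026 AND c) == c iff every set bit of c is also set in 1026; each of the 2 set bits of 1026 can independently be on or off in c.
count = 2^2 = 4

Answer: 4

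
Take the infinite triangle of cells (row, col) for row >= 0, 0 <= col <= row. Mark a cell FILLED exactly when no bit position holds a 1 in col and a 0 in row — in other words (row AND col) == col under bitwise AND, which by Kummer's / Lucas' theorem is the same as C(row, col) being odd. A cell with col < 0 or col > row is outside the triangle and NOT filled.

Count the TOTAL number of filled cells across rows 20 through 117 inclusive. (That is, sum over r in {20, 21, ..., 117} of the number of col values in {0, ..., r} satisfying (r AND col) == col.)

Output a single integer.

r20=10100 pc2: +4 =4
r21=10101 pc3: +8 =12
r22=10110 pc3: +8 =20
r23=10111 pc4: +16 =36
r24=11000 pc2: +4 =40
r25=11001 pc3: +8 =48
r26=11010 pc3: +8 =56
r27=11011 pc4: +16 =72
r28=11100 pc3: +8 =80
r29=11101 pc4: +16 =96
r30=11110 pc4: +16 =112
r31=11111 pc5: +32 =144
r32=100000 pc1: +2 =146
r33=100001 pc2: +4 =150
r34=100010 pc2: +4 =154
r35=100011 pc3: +8 =162
r36=100100 pc2: +4 =166
r37=100101 pc3: +8 =174
r38=100110 pc3: +8 =182
r39=100111 pc4: +16 =198
r40=101000 pc2: +4 =202
r41=101001 pc3: +8 =210
r42=101010 pc3: +8 =218
r43=101011 pc4: +16 =234
r44=101100 pc3: +8 =242
r45=101101 pc4: +16 =258
r46=101110 pc4: +16 =274
r47=101111 pc5: +32 =306
r48=110000 pc2: +4 =310
r49=110001 pc3: +8 =318
r50=110010 pc3: +8 =326
r51=110011 pc4: +16 =342
r52=110100 pc3: +8 =350
r53=110101 pc4: +16 =366
r54=110110 pc4: +16 =382
r55=110111 pc5: +32 =414
r56=111000 pc3: +8 =422
r57=111001 pc4: +16 =438
r58=111010 pc4: +16 =454
r59=111011 pc5: +32 =486
r60=111100 pc4: +16 =502
r61=111101 pc5: +32 =534
r62=111110 pc5: +32 =566
r63=111111 pc6: +64 =630
r64=1000000 pc1: +2 =632
r65=1000001 pc2: +4 =636
r66=1000010 pc2: +4 =640
r67=1000011 pc3: +8 =648
r68=1000100 pc2: +4 =652
r69=1000101 pc3: +8 =660
r70=1000110 pc3: +8 =668
r71=1000111 pc4: +16 =684
r72=1001000 pc2: +4 =688
r73=1001001 pc3: +8 =696
r74=1001010 pc3: +8 =704
r75=1001011 pc4: +16 =720
r76=1001100 pc3: +8 =728
r77=1001101 pc4: +16 =744
r78=1001110 pc4: +16 =760
r79=1001111 pc5: +32 =792
r80=1010000 pc2: +4 =796
r81=1010001 pc3: +8 =804
r82=1010010 pc3: +8 =812
r83=1010011 pc4: +16 =828
r84=1010100 pc3: +8 =836
r85=1010101 pc4: +16 =852
r86=1010110 pc4: +16 =868
r87=1010111 pc5: +32 =900
r88=1011000 pc3: +8 =908
r89=1011001 pc4: +16 =924
r90=1011010 pc4: +16 =940
r91=1011011 pc5: +32 =972
r92=1011100 pc4: +16 =988
r93=1011101 pc5: +32 =1020
r94=1011110 pc5: +32 =1052
r95=1011111 pc6: +64 =1116
r96=1100000 pc2: +4 =1120
r97=1100001 pc3: +8 =1128
r98=1100010 pc3: +8 =1136
r99=1100011 pc4: +16 =1152
r100=1100100 pc3: +8 =1160
r101=1100101 pc4: +16 =1176
r102=1100110 pc4: +16 =1192
r103=1100111 pc5: +32 =1224
r104=1101000 pc3: +8 =1232
r105=1101001 pc4: +16 =1248
r106=1101010 pc4: +16 =1264
r107=1101011 pc5: +32 =1296
r108=1101100 pc4: +16 =1312
r109=1101101 pc5: +32 =1344
r110=1101110 pc5: +32 =1376
r111=1101111 pc6: +64 =1440
r112=1110000 pc3: +8 =1448
r113=1110001 pc4: +16 =1464
r114=1110010 pc4: +16 =1480
r115=1110011 pc5: +32 =1512
r116=1110100 pc4: +16 =1528
r117=1110101 pc5: +32 =1560

Answer: 1560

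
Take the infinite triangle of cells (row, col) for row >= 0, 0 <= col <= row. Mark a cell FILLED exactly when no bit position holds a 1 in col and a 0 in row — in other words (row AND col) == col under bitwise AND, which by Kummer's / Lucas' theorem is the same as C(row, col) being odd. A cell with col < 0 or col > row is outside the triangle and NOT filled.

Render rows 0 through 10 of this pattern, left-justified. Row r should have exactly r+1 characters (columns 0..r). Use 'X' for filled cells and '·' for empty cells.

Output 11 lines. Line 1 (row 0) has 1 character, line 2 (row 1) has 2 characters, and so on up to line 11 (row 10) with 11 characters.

r0=0: X
r1=1: XX
r2=10: X·X
r3=11: XXXX
r4=100: X···X
r5=101: XX··XX
r6=110: X·X·X·X
r7=111: XXXXXXXX
r8=1000: X·······X
r9=1001: XX······XX
r10=1010: X·X·····X·X

Answer: X
XX
X·X
XXXX
X···X
XX··XX
X·X·X·X
XXXXXXXX
X·······X
XX······XX
X·X·····X·X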